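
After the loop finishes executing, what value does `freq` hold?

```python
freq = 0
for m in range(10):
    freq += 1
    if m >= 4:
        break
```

Let's trace through this code step by step.

Initialize: freq = 0
Entering loop: for m in range(10):
After iteration 1: m = 0, freq = 1
After iteration 2: m = 1, freq = 2
After iteration 3: m = 2, freq = 3
After iteration 4: m = 3, freq = 4
After iteration 5: m = 4, freq = 5
Loop ends.

Final answer: 5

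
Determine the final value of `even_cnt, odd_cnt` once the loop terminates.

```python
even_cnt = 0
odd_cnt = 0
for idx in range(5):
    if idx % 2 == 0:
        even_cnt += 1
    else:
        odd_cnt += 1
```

Let's trace through this code step by step.

Initialize: even_cnt = 0
Initialize: odd_cnt = 0
Entering loop: for idx in range(5):
After iteration 1: idx = 0, even_cnt = 1, odd_cnt = 0
After iteration 2: idx = 1, even_cnt = 1, odd_cnt = 1
After iteration 3: idx = 2, even_cnt = 2, odd_cnt = 1
After iteration 4: idx = 3, even_cnt = 2, odd_cnt = 2
After iteration 5: idx = 4, even_cnt = 3, odd_cnt = 2
Loop ends.

Final answer: 3, 2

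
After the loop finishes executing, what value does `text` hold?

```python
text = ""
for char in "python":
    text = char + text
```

Let's trace through this code step by step.

Initialize: text = ''
Entering loop: for char in "python":
After iteration 1: char = 'p', text = 'p'
After iteration 2: char = 'y', text = 'yp'
After iteration 3: char = 't', text = 'typ'
After iteration 4: char = 'h', text = 'htyp'
After iteration 5: char = 'o', text = 'ohtyp'
After iteration 6: char = 'n', text = 'nohtyp'
Loop ends.

Final answer: 'nohtyp'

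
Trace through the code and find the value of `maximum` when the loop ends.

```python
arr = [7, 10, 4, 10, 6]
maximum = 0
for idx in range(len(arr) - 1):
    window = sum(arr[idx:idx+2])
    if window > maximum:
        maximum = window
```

Let's trace through this code step by step.

Initialize: arr = [7, 10, 4, 10, 6]
Initialize: maximum = 0
Entering loop: for idx in range(len(arr) - 1):
After iteration 1: idx = 0, maximum = 17, window = 17
After iteration 2: idx = 1, maximum = 17, window = 14
After iteration 3: idx = 2, maximum = 17, window = 14
After iteration 4: idx = 3, maximum = 17, window = 16
Loop ends.

Final answer: 17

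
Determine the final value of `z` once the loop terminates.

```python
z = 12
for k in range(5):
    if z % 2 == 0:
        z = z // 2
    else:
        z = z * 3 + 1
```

Let's trace through this code step by step.

Initialize: z = 12
Entering loop: for k in range(5):
After iteration 1: k = 0, z = 6
After iteration 2: k = 1, z = 3
After iteration 3: k = 2, z = 10
After iteration 4: k = 3, z = 5
After iteration 5: k = 4, z = 16
Loop ends.

Final answer: 16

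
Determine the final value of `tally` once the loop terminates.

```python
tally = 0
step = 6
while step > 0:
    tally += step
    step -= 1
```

Let's trace through this code step by step.

Initialize: tally = 0
Initialize: step = 6
Entering loop: while step > 0:
After iteration 1: tally = 6, step = 5
After iteration 2: tally = 11, step = 4
After iteration 3: tally = 15, step = 3
After iteration 4: tally = 18, step = 2
After iteration 5: tally = 20, step = 1
After iteration 6: tally = 21, step = 0
Loop ends.

Final answer: 21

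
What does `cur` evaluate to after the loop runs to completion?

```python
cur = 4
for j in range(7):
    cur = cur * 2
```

Let's trace through this code step by step.

Initialize: cur = 4
Entering loop: for j in range(7):
After iteration 1: j = 0, cur = 8
After iteration 2: j = 1, cur = 16
After iteration 3: j = 2, cur = 32
After iteration 4: j = 3, cur = 64
After iteration 5: j = 4, cur = 128
After iteration 6: j = 5, cur = 256
After iteration 7: j = 6, cur = 512
Loop ends.

Final answer: 512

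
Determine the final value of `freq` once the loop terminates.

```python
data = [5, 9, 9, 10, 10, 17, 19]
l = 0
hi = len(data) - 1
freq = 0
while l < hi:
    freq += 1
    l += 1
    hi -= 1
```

Let's trace through this code step by step.

Initialize: data = [5, 9, 9, 10, 10, 17, 19]
Initialize: l = 0
Initialize: hi = 6
Initialize: freq = 0
Entering loop: while l < hi:
After iteration 1: l = 1, hi = 5, freq = 1
After iteration 2: l = 2, hi = 4, freq = 2
After iteration 3: l = 3, hi = 3, freq = 3
Loop ends.

Final answer: 3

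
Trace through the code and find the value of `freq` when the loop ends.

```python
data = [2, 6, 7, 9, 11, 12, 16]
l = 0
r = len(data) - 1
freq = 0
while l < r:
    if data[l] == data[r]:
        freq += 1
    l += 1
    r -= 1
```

Let's trace through this code step by step.

Initialize: data = [2, 6, 7, 9, 11, 12, 16]
Initialize: l = 0
Initialize: r = 6
Initialize: freq = 0
Entering loop: while l < r:
After iteration 1: l = 1, r = 5, freq = 0
After iteration 2: l = 2, r = 4, freq = 0
After iteration 3: l = 3, r = 3, freq = 0
Loop ends.

Final answer: 0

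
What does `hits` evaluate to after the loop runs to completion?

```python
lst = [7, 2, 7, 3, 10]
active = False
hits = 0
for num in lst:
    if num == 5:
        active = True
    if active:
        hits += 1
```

Let's trace through this code step by step.

Initialize: lst = [7, 2, 7, 3, 10]
Initialize: active = False
Initialize: hits = 0
Entering loop: for num in lst:
After iteration 1: num = 7, hits = 0
After iteration 2: num = 2, hits = 0
After iteration 3: num = 7, hits = 0
After iteration 4: num = 3, hits = 0
After iteration 5: num = 10, hits = 0
Loop ends.

Final answer: 0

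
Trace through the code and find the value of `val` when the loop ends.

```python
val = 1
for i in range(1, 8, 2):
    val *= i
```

Let's trace through this code step by step.

Initialize: val = 1
Entering loop: for i in range(1, 8, 2):
After iteration 1: i = 1, val = 1
After iteration 2: i = 3, val = 3
After iteration 3: i = 5, val = 15
After iteration 4: i = 7, val = 105
Loop ends.

Final answer: 105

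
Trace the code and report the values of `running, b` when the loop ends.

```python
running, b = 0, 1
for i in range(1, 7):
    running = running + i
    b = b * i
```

Let's trace through this code step by step.

Initialize: running = 0
Initialize: b = 1
Entering loop: for i in range(1, 7):
After iteration 1: i = 1, running = 1, b = 1
After iteration 2: i = 2, running = 3, b = 2
After iteration 3: i = 3, running = 6, b = 6
After iteration 4: i = 4, running = 10, b = 24
After iteration 5: i = 5, running = 15, b = 120
After iteration 6: i = 6, running = 21, b = 720
Loop ends.

Final answer: 21, 720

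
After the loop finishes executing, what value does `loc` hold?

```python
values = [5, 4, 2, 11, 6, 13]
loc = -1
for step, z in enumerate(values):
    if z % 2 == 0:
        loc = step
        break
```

Let's trace through this code step by step.

Initialize: values = [5, 4, 2, 11, 6, 13]
Initialize: loc = -1
Entering loop: for step, z in enumerate(values):
After iteration 1: step = 0, z = 5, loc = -1
After iteration 2: step = 1, z = 4, loc = 1
Loop ends.

Final answer: 1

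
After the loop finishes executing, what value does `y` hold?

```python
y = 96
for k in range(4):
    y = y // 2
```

Let's trace through this code step by step.

Initialize: y = 96
Entering loop: for k in range(4):
After iteration 1: k = 0, y = 48
After iteration 2: k = 1, y = 24
After iteration 3: k = 2, y = 12
After iteration 4: k = 3, y = 6
Loop ends.

Final answer: 6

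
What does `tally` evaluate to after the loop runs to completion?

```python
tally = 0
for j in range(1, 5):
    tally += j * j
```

Let's trace through this code step by step.

Initialize: tally = 0
Entering loop: for j in range(1, 5):
After iteration 1: j = 1, tally = 1
After iteration 2: j = 2, tally = 5
After iteration 3: j = 3, tally = 14
After iteration 4: j = 4, tally = 30
Loop ends.

Final answer: 30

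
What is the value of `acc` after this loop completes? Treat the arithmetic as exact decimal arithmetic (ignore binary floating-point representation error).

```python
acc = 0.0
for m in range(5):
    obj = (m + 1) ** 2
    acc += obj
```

Let's trace through this code step by step.

Initialize: acc = 0.0
Entering loop: for m in range(5):
After iteration 1: m = 0, acc = 1.0, obj = 1
After iteration 2: m = 1, acc = 5.0, obj = 4
After iteration 3: m = 2, acc = 14.0, obj = 9
After iteration 4: m = 3, acc = 30.0, obj = 16
After iteration 5: m = 4, acc = 55.0, obj = 25
Loop ends.

Final answer: 55.0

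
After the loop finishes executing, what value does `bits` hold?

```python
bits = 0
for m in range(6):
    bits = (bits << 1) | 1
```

Let's trace through this code step by step.

Initialize: bits = 0
Entering loop: for m in range(6):
After iteration 1: m = 0, bits = 1
After iteration 2: m = 1, bits = 3
After iteration 3: m = 2, bits = 7
After iteration 4: m = 3, bits = 15
After iteration 5: m = 4, bits = 31
After iteration 6: m = 5, bits = 63
Loop ends.

Final answer: 63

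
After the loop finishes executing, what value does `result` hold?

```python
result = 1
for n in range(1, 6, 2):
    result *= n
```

Let's trace through this code step by step.

Initialize: result = 1
Entering loop: for n in range(1, 6, 2):
After iteration 1: n = 1, result = 1
After iteration 2: n = 3, result = 3
After iteration 3: n = 5, result = 15
Loop ends.

Final answer: 15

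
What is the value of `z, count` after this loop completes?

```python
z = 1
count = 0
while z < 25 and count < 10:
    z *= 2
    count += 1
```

Let's trace through this code step by step.

Initialize: z = 1
Initialize: count = 0
Entering loop: while z < 25 and count < 10:
After iteration 1: z = 2, count = 1
After iteration 2: z = 4, count = 2
After iteration 3: z = 8, count = 3
After iteration 4: z = 16, count = 4
After iteration 5: z = 32, count = 5
Loop ends.

Final answer: 32, 5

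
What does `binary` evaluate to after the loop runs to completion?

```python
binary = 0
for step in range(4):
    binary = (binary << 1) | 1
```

Let's trace through this code step by step.

Initialize: binary = 0
Entering loop: for step in range(4):
After iteration 1: step = 0, binary = 1
After iteration 2: step = 1, binary = 3
After iteration 3: step = 2, binary = 7
After iteration 4: step = 3, binary = 15
Loop ends.

Final answer: 15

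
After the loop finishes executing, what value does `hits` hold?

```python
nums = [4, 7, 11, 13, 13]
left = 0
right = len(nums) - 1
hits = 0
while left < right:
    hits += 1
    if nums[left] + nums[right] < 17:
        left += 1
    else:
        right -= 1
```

Let's trace through this code step by step.

Initialize: nums = [4, 7, 11, 13, 13]
Initialize: left = 0
Initialize: right = 4
Initialize: hits = 0
Entering loop: while left < right:
After iteration 1: left = 0, right = 3, hits = 1
After iteration 2: left = 0, right = 2, hits = 2
After iteration 3: left = 1, right = 2, hits = 3
After iteration 4: left = 1, right = 1, hits = 4
Loop ends.

Final answer: 4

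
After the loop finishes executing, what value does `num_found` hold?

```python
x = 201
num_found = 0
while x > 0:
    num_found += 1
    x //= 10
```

Let's trace through this code step by step.

Initialize: x = 201
Initialize: num_found = 0
Entering loop: while x > 0:
After iteration 1: x = 20, num_found = 1
After iteration 2: x = 2, num_found = 2
After iteration 3: x = 0, num_found = 3
Loop ends.

Final answer: 3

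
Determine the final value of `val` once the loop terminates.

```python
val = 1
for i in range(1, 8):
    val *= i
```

Let's trace through this code step by step.

Initialize: val = 1
Entering loop: for i in range(1, 8):
After iteration 1: i = 1, val = 1
After iteration 2: i = 2, val = 2
After iteration 3: i = 3, val = 6
After iteration 4: i = 4, val = 24
After iteration 5: i = 5, val = 120
After iteration 6: i = 6, val = 720
After iteration 7: i = 7, val = 5040
Loop ends.

Final answer: 5040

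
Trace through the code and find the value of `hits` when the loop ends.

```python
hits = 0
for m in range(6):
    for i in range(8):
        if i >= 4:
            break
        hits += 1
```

Let's trace through this code step by step.

Initialize: hits = 0
Entering loop: for m in range(6):
After iteration 1: m = 0, hits = 4
After iteration 2: m = 1, hits = 8
After iteration 3: m = 2, hits = 12
After iteration 4: m = 3, hits = 16
After iteration 5: m = 4, hits = 20
After iteration 6: m = 5, hits = 24
Loop ends.

Final answer: 24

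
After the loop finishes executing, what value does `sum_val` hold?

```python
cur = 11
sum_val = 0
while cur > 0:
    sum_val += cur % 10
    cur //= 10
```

Let's trace through this code step by step.

Initialize: cur = 11
Initialize: sum_val = 0
Entering loop: while cur > 0:
After iteration 1: cur = 1, sum_val = 1
After iteration 2: cur = 0, sum_val = 2
Loop ends.

Final answer: 2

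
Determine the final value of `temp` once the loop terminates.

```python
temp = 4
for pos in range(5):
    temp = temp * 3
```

Let's trace through this code step by step.

Initialize: temp = 4
Entering loop: for pos in range(5):
After iteration 1: pos = 0, temp = 12
After iteration 2: pos = 1, temp = 36
After iteration 3: pos = 2, temp = 108
After iteration 4: pos = 3, temp = 324
After iteration 5: pos = 4, temp = 972
Loop ends.

Final answer: 972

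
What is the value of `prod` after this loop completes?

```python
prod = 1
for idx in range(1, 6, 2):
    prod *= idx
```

Let's trace through this code step by step.

Initialize: prod = 1
Entering loop: for idx in range(1, 6, 2):
After iteration 1: idx = 1, prod = 1
After iteration 2: idx = 3, prod = 3
After iteration 3: idx = 5, prod = 15
Loop ends.

Final answer: 15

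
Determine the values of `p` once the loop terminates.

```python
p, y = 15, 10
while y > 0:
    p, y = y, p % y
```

Let's trace through this code step by step.

Initialize: p = 15
Initialize: y = 10
Entering loop: while y > 0:
After iteration 1: p = 10, y = 5
After iteration 2: p = 5, y = 0
Loop ends.

Final answer: 5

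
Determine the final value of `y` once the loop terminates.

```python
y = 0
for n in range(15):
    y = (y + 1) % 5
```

Let's trace through this code step by step.

Initialize: y = 0
Entering loop: for n in range(15):
After iteration 1: n = 0, y = 1
After iteration 2: n = 1, y = 2
After iteration 3: n = 2, y = 3
After iteration 4: n = 3, y = 4
After iteration 5: n = 4, y = 0
After iteration 6: n = 5, y = 1
After iteration 7: n = 6, y = 2
After iteration 8: n = 7, y = 3
After iteration 9: n = 8, y = 4
After iteration 10: n = 9, y = 0
After iteration 11: n = 10, y = 1
After iteration 12: n = 11, y = 2
After iteration 13: n = 12, y = 3
After iteration 14: n = 13, y = 4
After iteration 15: n = 14, y = 0
Loop ends.

Final answer: 0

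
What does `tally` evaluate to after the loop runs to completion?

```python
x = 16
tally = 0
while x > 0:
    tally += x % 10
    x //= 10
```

Let's trace through this code step by step.

Initialize: x = 16
Initialize: tally = 0
Entering loop: while x > 0:
After iteration 1: x = 1, tally = 6
After iteration 2: x = 0, tally = 7
Loop ends.

Final answer: 7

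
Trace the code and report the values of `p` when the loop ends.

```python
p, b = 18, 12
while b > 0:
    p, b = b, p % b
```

Let's trace through this code step by step.

Initialize: p = 18
Initialize: b = 12
Entering loop: while b > 0:
After iteration 1: p = 12, b = 6
After iteration 2: p = 6, b = 0
Loop ends.

Final answer: 6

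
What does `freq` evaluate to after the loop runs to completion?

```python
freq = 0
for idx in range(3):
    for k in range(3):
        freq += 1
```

Let's trace through this code step by step.

Initialize: freq = 0
Entering loop: for idx in range(3):
After iteration 1: idx = 0, freq = 3
After iteration 2: idx = 1, freq = 6
After iteration 3: idx = 2, freq = 9
Loop ends.

Final answer: 9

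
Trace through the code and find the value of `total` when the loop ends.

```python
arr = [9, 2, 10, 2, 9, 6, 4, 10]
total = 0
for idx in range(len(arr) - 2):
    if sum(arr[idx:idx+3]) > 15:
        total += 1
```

Let's trace through this code step by step.

Initialize: arr = [9, 2, 10, 2, 9, 6, 4, 10]
Initialize: total = 0
Entering loop: for idx in range(len(arr) - 2):
After iteration 1: idx = 0, total = 1
After iteration 2: idx = 1, total = 1
After iteration 3: idx = 2, total = 2
After iteration 4: idx = 3, total = 3
After iteration 5: idx = 4, total = 4
After iteration 6: idx = 5, total = 5
Loop ends.

Final answer: 5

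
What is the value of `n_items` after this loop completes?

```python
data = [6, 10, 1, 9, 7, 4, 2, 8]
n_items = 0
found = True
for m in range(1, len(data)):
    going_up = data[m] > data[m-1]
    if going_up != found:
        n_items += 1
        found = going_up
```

Let's trace through this code step by step.

Initialize: data = [6, 10, 1, 9, 7, 4, 2, 8]
Initialize: n_items = 0
Initialize: found = True
Entering loop: for m in range(1, len(data)):
After iteration 1: m = 1, n_items = 0, found = True, going_up = True
After iteration 2: m = 2, n_items = 1, found = False, going_up = False
After iteration 3: m = 3, n_items = 2, found = True, going_up = True
After iteration 4: m = 4, n_items = 3, found = False, going_up = False
After iteration 5: m = 5, n_items = 3, found = False, going_up = False
After iteration 6: m = 6, n_items = 3, found = False, going_up = False
After iteration 7: m = 7, n_items = 4, found = True, going_up = True
Loop ends.

Final answer: 4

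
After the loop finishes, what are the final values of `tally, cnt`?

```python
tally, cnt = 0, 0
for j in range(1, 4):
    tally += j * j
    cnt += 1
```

Let's trace through this code step by step.

Initialize: tally = 0
Initialize: cnt = 0
Entering loop: for j in range(1, 4):
After iteration 1: j = 1, tally = 1, cnt = 1
After iteration 2: j = 2, tally = 5, cnt = 2
After iteration 3: j = 3, tally = 14, cnt = 3
Loop ends.

Final answer: 14, 3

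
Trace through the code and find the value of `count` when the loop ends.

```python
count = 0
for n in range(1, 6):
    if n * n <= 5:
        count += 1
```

Let's trace through this code step by step.

Initialize: count = 0
Entering loop: for n in range(1, 6):
After iteration 1: n = 1, count = 1
After iteration 2: n = 2, count = 2
After iteration 3: n = 3, count = 2
After iteration 4: n = 4, count = 2
After iteration 5: n = 5, count = 2
Loop ends.

Final answer: 2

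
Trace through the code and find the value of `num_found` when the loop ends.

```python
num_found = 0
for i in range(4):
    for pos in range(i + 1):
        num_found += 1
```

Let's trace through this code step by step.

Initialize: num_found = 0
Entering loop: for i in range(4):
After iteration 1: i = 0, num_found = 1, pos = 0
After iteration 2: i = 1, num_found = 3, pos = 1
After iteration 3: i = 2, num_found = 6, pos = 2
After iteration 4: i = 3, num_found = 10, pos = 3
Loop ends.

Final answer: 10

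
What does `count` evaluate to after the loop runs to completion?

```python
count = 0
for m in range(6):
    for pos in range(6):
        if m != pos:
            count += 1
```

Let's trace through this code step by step.

Initialize: count = 0
Entering loop: for m in range(6):
After iteration 1: m = 0, count = 5
After iteration 2: m = 1, count = 10
After iteration 3: m = 2, count = 15
After iteration 4: m = 3, count = 20
After iteration 5: m = 4, count = 25
After iteration 6: m = 5, count = 30
Loop ends.

Final answer: 30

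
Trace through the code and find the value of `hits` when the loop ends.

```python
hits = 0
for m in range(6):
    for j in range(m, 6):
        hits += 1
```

Let's trace through this code step by step.

Initialize: hits = 0
Entering loop: for m in range(6):
After iteration 1: m = 0, hits = 6
After iteration 2: m = 1, hits = 11
After iteration 3: m = 2, hits = 15
After iteration 4: m = 3, hits = 18
After iteration 5: m = 4, hits = 20
After iteration 6: m = 5, hits = 21
Loop ends.

Final answer: 21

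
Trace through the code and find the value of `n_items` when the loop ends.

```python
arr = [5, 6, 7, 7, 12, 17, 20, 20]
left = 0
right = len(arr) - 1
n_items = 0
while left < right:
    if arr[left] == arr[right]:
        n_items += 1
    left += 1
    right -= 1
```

Let's trace through this code step by step.

Initialize: arr = [5, 6, 7, 7, 12, 17, 20, 20]
Initialize: left = 0
Initialize: right = 7
Initialize: n_items = 0
Entering loop: while left < right:
After iteration 1: left = 1, right = 6, n_items = 0
After iteration 2: left = 2, right = 5, n_items = 0
After iteration 3: left = 3, right = 4, n_items = 0
After iteration 4: left = 4, right = 3, n_items = 0
Loop ends.

Final answer: 0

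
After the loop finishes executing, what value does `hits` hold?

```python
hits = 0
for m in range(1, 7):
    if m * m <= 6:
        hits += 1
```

Let's trace through this code step by step.

Initialize: hits = 0
Entering loop: for m in range(1, 7):
After iteration 1: m = 1, hits = 1
After iteration 2: m = 2, hits = 2
After iteration 3: m = 3, hits = 2
After iteration 4: m = 4, hits = 2
After iteration 5: m = 5, hits = 2
After iteration 6: m = 6, hits = 2
Loop ends.

Final answer: 2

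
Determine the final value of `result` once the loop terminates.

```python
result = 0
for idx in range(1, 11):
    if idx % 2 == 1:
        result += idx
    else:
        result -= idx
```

Let's trace through this code step by step.

Initialize: result = 0
Entering loop: for idx in range(1, 11):
After iteration 1: idx = 1, result = 1
After iteration 2: idx = 2, result = -1
After iteration 3: idx = 3, result = 2
After iteration 4: idx = 4, result = -2
After iteration 5: idx = 5, result = 3
After iteration 6: idx = 6, result = -3
After iteration 7: idx = 7, result = 4
After iteration 8: idx = 8, result = -4
After iteration 9: idx = 9, result = 5
After iteration 10: idx = 10, result = -5
Loop ends.

Final answer: -5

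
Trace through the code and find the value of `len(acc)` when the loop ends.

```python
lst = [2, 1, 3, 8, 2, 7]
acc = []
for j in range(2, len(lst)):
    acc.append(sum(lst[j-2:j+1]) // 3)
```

Let's trace through this code step by step.

Initialize: lst = [2, 1, 3, 8, 2, 7]
Initialize: acc = []
Entering loop: for j in range(2, len(lst)):
After iteration 1: j = 2, acc = [2]
After iteration 2: j = 3, acc = [2, 4]
After iteration 3: j = 4, acc = [2, 4, 4]
After iteration 4: j = 5, acc = [2, 4, 4, 5]
Loop ends.
len(acc) = 4

Final answer: 4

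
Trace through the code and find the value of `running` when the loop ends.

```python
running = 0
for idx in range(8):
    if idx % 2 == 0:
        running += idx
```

Let's trace through this code step by step.

Initialize: running = 0
Entering loop: for idx in range(8):
After iteration 1: idx = 0, running = 0
After iteration 2: idx = 1, running = 0
After iteration 3: idx = 2, running = 2
After iteration 4: idx = 3, running = 2
After iteration 5: idx = 4, running = 6
After iteration 6: idx = 5, running = 6
After iteration 7: idx = 6, running = 12
After iteration 8: idx = 7, running = 12
Loop ends.

Final answer: 12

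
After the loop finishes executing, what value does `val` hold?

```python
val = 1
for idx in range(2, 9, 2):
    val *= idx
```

Let's trace through this code step by step.

Initialize: val = 1
Entering loop: for idx in range(2, 9, 2):
After iteration 1: idx = 2, val = 2
After iteration 2: idx = 4, val = 8
After iteration 3: idx = 6, val = 48
After iteration 4: idx = 8, val = 384
Loop ends.

Final answer: 384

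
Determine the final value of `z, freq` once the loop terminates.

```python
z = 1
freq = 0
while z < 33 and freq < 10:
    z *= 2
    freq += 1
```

Let's trace through this code step by step.

Initialize: z = 1
Initialize: freq = 0
Entering loop: while z < 33 and freq < 10:
After iteration 1: z = 2, freq = 1
After iteration 2: z = 4, freq = 2
After iteration 3: z = 8, freq = 3
After iteration 4: z = 16, freq = 4
After iteration 5: z = 32, freq = 5
After iteration 6: z = 64, freq = 6
Loop ends.

Final answer: 64, 6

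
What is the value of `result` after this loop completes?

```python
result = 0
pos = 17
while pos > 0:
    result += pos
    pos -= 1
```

Let's trace through this code step by step.

Initialize: result = 0
Initialize: pos = 17
Entering loop: while pos > 0:
After iteration 1: result = 17, pos = 16
After iteration 2: result = 33, pos = 15
After iteration 3: result = 48, pos = 14
After iteration 4: result = 62, pos = 13
After iteration 5: result = 75, pos = 12
After iteration 6: result = 87, pos = 11
After iteration 7: result = 98, pos = 10
After iteration 8: result = 108, pos = 9
After iteration 9: result = 117, pos = 8
After iteration 10: result = 125, pos = 7
After iteration 11: result = 132, pos = 6
After iteration 12: result = 138, pos = 5
After iteration 13: result = 143, pos = 4
After iteration 14: result = 147, pos = 3
After iteration 15: result = 150, pos = 2
After iteration 16: result = 152, pos = 1
After iteration 17: result = 153, pos = 0
Loop ends.

Final answer: 153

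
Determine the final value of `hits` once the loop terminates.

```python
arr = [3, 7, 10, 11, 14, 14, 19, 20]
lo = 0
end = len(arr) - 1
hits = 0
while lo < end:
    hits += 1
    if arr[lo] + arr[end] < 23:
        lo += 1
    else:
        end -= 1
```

Let's trace through this code step by step.

Initialize: arr = [3, 7, 10, 11, 14, 14, 19, 20]
Initialize: lo = 0
Initialize: end = 7
Initialize: hits = 0
Entering loop: while lo < end:
After iteration 1: lo = 0, end = 6, hits = 1
After iteration 2: lo = 1, end = 6, hits = 2
After iteration 3: lo = 1, end = 5, hits = 3
After iteration 4: lo = 2, end = 5, hits = 4
After iteration 5: lo = 2, end = 4, hits = 5
After iteration 6: lo = 2, end = 3, hits = 6
After iteration 7: lo = 3, end = 3, hits = 7
Loop ends.

Final answer: 7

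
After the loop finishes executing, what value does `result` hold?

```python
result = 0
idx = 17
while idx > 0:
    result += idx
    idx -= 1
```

Let's trace through this code step by step.

Initialize: result = 0
Initialize: idx = 17
Entering loop: while idx > 0:
After iteration 1: result = 17, idx = 16
After iteration 2: result = 33, idx = 15
After iteration 3: result = 48, idx = 14
After iteration 4: result = 62, idx = 13
After iteration 5: result = 75, idx = 12
After iteration 6: result = 87, idx = 11
After iteration 7: result = 98, idx = 10
After iteration 8: result = 108, idx = 9
After iteration 9: result = 117, idx = 8
After iteration 10: result = 125, idx = 7
After iteration 11: result = 132, idx = 6
After iteration 12: result = 138, idx = 5
After iteration 13: result = 143, idx = 4
After iteration 14: result = 147, idx = 3
After iteration 15: result = 150, idx = 2
After iteration 16: result = 152, idx = 1
After iteration 17: result = 153, idx = 0
Loop ends.

Final answer: 153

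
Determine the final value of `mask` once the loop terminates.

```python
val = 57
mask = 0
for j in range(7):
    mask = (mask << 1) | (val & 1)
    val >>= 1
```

Let's trace through this code step by step.

Initialize: val = 57
Initialize: mask = 0
Entering loop: for j in range(7):
After iteration 1: j = 0, val = 28, mask = 1
After iteration 2: j = 1, val = 14, mask = 2
After iteration 3: j = 2, val = 7, mask = 4
After iteration 4: j = 3, val = 3, mask = 9
After iteration 5: j = 4, val = 1, mask = 19
After iteration 6: j = 5, val = 0, mask = 39
After iteration 7: j = 6, val = 0, mask = 78
Loop ends.

Final answer: 78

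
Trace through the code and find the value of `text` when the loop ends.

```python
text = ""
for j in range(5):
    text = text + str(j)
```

Let's trace through this code step by step.

Initialize: text = ''
Entering loop: for j in range(5):
After iteration 1: j = 0, text = '0'
After iteration 2: j = 1, text = '01'
After iteration 3: j = 2, text = '012'
After iteration 4: j = 3, text = '0123'
After iteration 5: j = 4, text = '01234'
Loop ends.

Final answer: '01234'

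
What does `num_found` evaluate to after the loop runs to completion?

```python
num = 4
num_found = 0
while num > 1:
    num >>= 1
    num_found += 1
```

Let's trace through this code step by step.

Initialize: num = 4
Initialize: num_found = 0
Entering loop: while num > 1:
After iteration 1: num = 2, num_found = 1
After iteration 2: num = 1, num_found = 2
Loop ends.

Final answer: 2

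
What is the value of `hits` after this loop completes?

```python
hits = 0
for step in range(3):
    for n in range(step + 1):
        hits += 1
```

Let's trace through this code step by step.

Initialize: hits = 0
Entering loop: for step in range(3):
After iteration 1: step = 0, hits = 1, n = 0
After iteration 2: step = 1, hits = 3, n = 1
After iteration 3: step = 2, hits = 6, n = 2
Loop ends.

Final answer: 6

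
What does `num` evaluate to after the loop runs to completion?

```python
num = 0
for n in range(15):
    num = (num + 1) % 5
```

Let's trace through this code step by step.

Initialize: num = 0
Entering loop: for n in range(15):
After iteration 1: n = 0, num = 1
After iteration 2: n = 1, num = 2
After iteration 3: n = 2, num = 3
After iteration 4: n = 3, num = 4
After iteration 5: n = 4, num = 0
After iteration 6: n = 5, num = 1
After iteration 7: n = 6, num = 2
After iteration 8: n = 7, num = 3
After iteration 9: n = 8, num = 4
After iteration 10: n = 9, num = 0
After iteration 11: n = 10, num = 1
After iteration 12: n = 11, num = 2
After iteration 13: n = 12, num = 3
After iteration 14: n = 13, num = 4
After iteration 15: n = 14, num = 0
Loop ends.

Final answer: 0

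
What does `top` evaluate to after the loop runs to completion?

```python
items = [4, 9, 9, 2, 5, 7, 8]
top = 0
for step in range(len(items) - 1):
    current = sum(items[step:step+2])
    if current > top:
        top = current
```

Let's trace through this code step by step.

Initialize: items = [4, 9, 9, 2, 5, 7, 8]
Initialize: top = 0
Entering loop: for step in range(len(items) - 1):
After iteration 1: step = 0, top = 13, current = 13
After iteration 2: step = 1, top = 18, current = 18
After iteration 3: step = 2, top = 18, current = 11
After iteration 4: step = 3, top = 18, current = 7
After iteration 5: step = 4, top = 18, current = 12
After iteration 6: step = 5, top = 18, current = 15
Loop ends.

Final answer: 18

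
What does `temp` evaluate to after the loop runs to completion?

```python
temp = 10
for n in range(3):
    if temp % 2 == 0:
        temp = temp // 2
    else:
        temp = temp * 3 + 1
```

Let's trace through this code step by step.

Initialize: temp = 10
Entering loop: for n in range(3):
After iteration 1: n = 0, temp = 5
After iteration 2: n = 1, temp = 16
After iteration 3: n = 2, temp = 8
Loop ends.

Final answer: 8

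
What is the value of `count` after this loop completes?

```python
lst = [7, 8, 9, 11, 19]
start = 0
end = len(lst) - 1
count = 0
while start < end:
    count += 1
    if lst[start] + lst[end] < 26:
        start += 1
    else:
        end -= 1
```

Let's trace through this code step by step.

Initialize: lst = [7, 8, 9, 11, 19]
Initialize: start = 0
Initialize: end = 4
Initialize: count = 0
Entering loop: while start < end:
After iteration 1: start = 0, end = 3, count = 1
After iteration 2: start = 1, end = 3, count = 2
After iteration 3: start = 2, end = 3, count = 3
After iteration 4: start = 3, end = 3, count = 4
Loop ends.

Final answer: 4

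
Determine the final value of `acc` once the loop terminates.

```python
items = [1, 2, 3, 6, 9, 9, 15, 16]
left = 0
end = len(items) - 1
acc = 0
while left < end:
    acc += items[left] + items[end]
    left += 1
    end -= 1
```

Let's trace through this code step by step.

Initialize: items = [1, 2, 3, 6, 9, 9, 15, 16]
Initialize: left = 0
Initialize: end = 7
Initialize: acc = 0
Entering loop: while left < end:
After iteration 1: left = 1, end = 6, acc = 17
After iteration 2: left = 2, end = 5, acc = 34
After iteration 3: left = 3, end = 4, acc = 46
After iteration 4: left = 4, end = 3, acc = 61
Loop ends.

Final answer: 61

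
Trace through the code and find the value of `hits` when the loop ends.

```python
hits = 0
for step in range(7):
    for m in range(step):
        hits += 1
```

Let's trace through this code step by step.

Initialize: hits = 0
Entering loop: for step in range(7):
After iteration 1: step = 0, hits = 0
After iteration 2: step = 1, hits = 1, m = 0
After iteration 3: step = 2, hits = 3, m = 1
After iteration 4: step = 3, hits = 6, m = 2
After iteration 5: step = 4, hits = 10, m = 3
After iteration 6: step = 5, hits = 15, m = 4
After iteration 7: step = 6, hits = 21, m = 5
Loop ends.

Final answer: 21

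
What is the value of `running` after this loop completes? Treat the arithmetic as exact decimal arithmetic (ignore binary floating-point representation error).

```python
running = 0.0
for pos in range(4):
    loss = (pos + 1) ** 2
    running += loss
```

Let's trace through this code step by step.

Initialize: running = 0.0
Entering loop: for pos in range(4):
After iteration 1: pos = 0, running = 1.0, loss = 1
After iteration 2: pos = 1, running = 5.0, loss = 4
After iteration 3: pos = 2, running = 14.0, loss = 9
After iteration 4: pos = 3, running = 30.0, loss = 16
Loop ends.

Final answer: 30.0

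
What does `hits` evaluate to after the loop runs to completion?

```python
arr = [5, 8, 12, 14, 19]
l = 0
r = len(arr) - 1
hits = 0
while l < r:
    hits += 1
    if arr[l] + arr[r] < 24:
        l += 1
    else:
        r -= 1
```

Let's trace through this code step by step.

Initialize: arr = [5, 8, 12, 14, 19]
Initialize: l = 0
Initialize: r = 4
Initialize: hits = 0
Entering loop: while l < r:
After iteration 1: l = 0, r = 3, hits = 1
After iteration 2: l = 1, r = 3, hits = 2
After iteration 3: l = 2, r = 3, hits = 3
After iteration 4: l = 2, r = 2, hits = 4
Loop ends.

Final answer: 4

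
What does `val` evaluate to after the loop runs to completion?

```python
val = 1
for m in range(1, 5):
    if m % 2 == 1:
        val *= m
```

Let's trace through this code step by step.

Initialize: val = 1
Entering loop: for m in range(1, 5):
After iteration 1: m = 1, val = 1
After iteration 2: m = 2, val = 1
After iteration 3: m = 3, val = 3
After iteration 4: m = 4, val = 3
Loop ends.

Final answer: 3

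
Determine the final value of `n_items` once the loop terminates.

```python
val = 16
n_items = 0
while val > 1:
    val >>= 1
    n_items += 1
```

Let's trace through this code step by step.

Initialize: val = 16
Initialize: n_items = 0
Entering loop: while val > 1:
After iteration 1: val = 8, n_items = 1
After iteration 2: val = 4, n_items = 2
After iteration 3: val = 2, n_items = 3
After iteration 4: val = 1, n_items = 4
Loop ends.

Final answer: 4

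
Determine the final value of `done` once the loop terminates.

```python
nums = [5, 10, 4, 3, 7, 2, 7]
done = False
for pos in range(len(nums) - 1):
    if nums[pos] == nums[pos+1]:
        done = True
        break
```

Let's trace through this code step by step.

Initialize: nums = [5, 10, 4, 3, 7, 2, 7]
Initialize: done = False
Entering loop: for pos in range(len(nums) - 1):
After iteration 1: pos = 0, done = False
After iteration 2: pos = 1, done = False
After iteration 3: pos = 2, done = False
After iteration 4: pos = 3, done = False
After iteration 5: pos = 4, done = False
After iteration 6: pos = 5, done = False
Loop ends.

Final answer: False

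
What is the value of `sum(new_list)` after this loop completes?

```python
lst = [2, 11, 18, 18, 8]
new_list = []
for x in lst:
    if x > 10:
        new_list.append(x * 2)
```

Let's trace through this code step by step.

Initialize: lst = [2, 11, 18, 18, 8]
Initialize: new_list = []
Entering loop: for x in lst:
After iteration 1: x = 2, new_list = []
After iteration 2: x = 11, new_list = [22]
After iteration 3: x = 18, new_list = [22, 36]
After iteration 4: x = 18, new_list = [22, 36, 36]
After iteration 5: x = 8, new_list = [22, 36, 36]
Loop ends.
sum(new_list) = 94

Final answer: 94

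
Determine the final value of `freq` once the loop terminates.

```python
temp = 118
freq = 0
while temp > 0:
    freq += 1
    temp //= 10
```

Let's trace through this code step by step.

Initialize: temp = 118
Initialize: freq = 0
Entering loop: while temp > 0:
After iteration 1: temp = 11, freq = 1
After iteration 2: temp = 1, freq = 2
After iteration 3: temp = 0, freq = 3
Loop ends.

Final answer: 3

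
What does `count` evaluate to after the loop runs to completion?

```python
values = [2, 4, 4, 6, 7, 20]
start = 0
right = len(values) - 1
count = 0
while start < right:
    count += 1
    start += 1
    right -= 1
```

Let's trace through this code step by step.

Initialize: values = [2, 4, 4, 6, 7, 20]
Initialize: start = 0
Initialize: right = 5
Initialize: count = 0
Entering loop: while start < right:
After iteration 1: start = 1, right = 4, count = 1
After iteration 2: start = 2, right = 3, count = 2
After iteration 3: start = 3, right = 2, count = 3
Loop ends.

Final answer: 3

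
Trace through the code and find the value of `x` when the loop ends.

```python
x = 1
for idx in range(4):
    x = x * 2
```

Let's trace through this code step by step.

Initialize: x = 1
Entering loop: for idx in range(4):
After iteration 1: idx = 0, x = 2
After iteration 2: idx = 1, x = 4
After iteration 3: idx = 2, x = 8
After iteration 4: idx = 3, x = 16
Loop ends.

Final answer: 16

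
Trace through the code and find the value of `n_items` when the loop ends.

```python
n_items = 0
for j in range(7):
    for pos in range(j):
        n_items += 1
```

Let's trace through this code step by step.

Initialize: n_items = 0
Entering loop: for j in range(7):
After iteration 1: j = 0, n_items = 0
After iteration 2: j = 1, n_items = 1, pos = 0
After iteration 3: j = 2, n_items = 3, pos = 1
After iteration 4: j = 3, n_items = 6, pos = 2
After iteration 5: j = 4, n_items = 10, pos = 3
After iteration 6: j = 5, n_items = 15, pos = 4
After iteration 7: j = 6, n_items = 21, pos = 5
Loop ends.

Final answer: 21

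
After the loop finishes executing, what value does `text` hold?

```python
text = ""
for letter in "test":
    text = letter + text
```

Let's trace through this code step by step.

Initialize: text = ''
Entering loop: for letter in "test":
After iteration 1: letter = 't', text = 't'
After iteration 2: letter = 'e', text = 'et'
After iteration 3: letter = 's', text = 'set'
After iteration 4: letter = 't', text = 'tset'
Loop ends.

Final answer: 'tset'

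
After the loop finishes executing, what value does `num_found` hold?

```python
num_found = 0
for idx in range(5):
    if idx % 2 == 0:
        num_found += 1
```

Let's trace through this code step by step.

Initialize: num_found = 0
Entering loop: for idx in range(5):
After iteration 1: idx = 0, num_found = 1
After iteration 2: idx = 1, num_found = 1
After iteration 3: idx = 2, num_found = 2
After iteration 4: idx = 3, num_found = 2
After iteration 5: idx = 4, num_found = 3
Loop ends.

Final answer: 3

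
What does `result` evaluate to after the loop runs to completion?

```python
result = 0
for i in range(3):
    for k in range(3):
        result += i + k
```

Let's trace through this code step by step.

Initialize: result = 0
Entering loop: for i in range(3):
After iteration 1: i = 0, result = 3
After iteration 2: i = 1, result = 9
After iteration 3: i = 2, result = 18
Loop ends.

Final answer: 18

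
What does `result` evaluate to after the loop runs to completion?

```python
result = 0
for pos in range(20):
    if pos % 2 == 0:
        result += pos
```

Let's trace through this code step by step.

Initialize: result = 0
Entering loop: for pos in range(20):
After iteration 1: pos = 0, result = 0
After iteration 2: pos = 1, result = 0
After iteration 3: pos = 2, result = 2
After iteration 4: pos = 3, result = 2
After iteration 5: pos = 4, result = 6
After iteration 6: pos = 5, result = 6
After iteration 7: pos = 6, result = 12
After iteration 8: pos = 7, result = 12
After iteration 9: pos = 8, result = 20
After iteration 10: pos = 9, result = 20
After iteration 11: pos = 10, result = 30
After iteration 12: pos = 11, result = 30
After iteration 13: pos = 12, result = 42
After iteration 14: pos = 13, result = 42
After iteration 15: pos = 14, result = 56
After iteration 16: pos = 15, result = 56
After iteration 17: pos = 16, result = 72
After iteration 18: pos = 17, result = 72
After iteration 19: pos = 18, result = 90
After iteration 20: pos = 19, result = 90
Loop ends.

Final answer: 90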